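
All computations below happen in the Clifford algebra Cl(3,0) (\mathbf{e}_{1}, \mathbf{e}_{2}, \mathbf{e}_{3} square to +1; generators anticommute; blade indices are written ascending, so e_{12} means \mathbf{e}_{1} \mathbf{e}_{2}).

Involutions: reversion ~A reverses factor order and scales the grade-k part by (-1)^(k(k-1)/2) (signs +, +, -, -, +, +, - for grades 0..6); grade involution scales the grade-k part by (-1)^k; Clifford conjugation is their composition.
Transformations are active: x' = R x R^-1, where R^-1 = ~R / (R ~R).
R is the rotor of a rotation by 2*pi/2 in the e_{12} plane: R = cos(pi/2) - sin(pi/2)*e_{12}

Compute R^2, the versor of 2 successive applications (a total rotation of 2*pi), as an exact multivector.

The rotor phase is half the rotation angle and phases add under composition, so 2 steps in the e_{12} plane accumulate phase 2*(pi/2) = \pi: R^2 = cos(\pi) - sin(\pi)*e_{12}.
cos(\pi) = -1 and sin(\pi) = 0, so R^2 = -1. The total rotation 2*pi is 1 full turn, so every vector returns to itself, yet the rotor is -1, on the OTHER sheet of the double cover (an odd number of 2*pi turns).
Answer: -1


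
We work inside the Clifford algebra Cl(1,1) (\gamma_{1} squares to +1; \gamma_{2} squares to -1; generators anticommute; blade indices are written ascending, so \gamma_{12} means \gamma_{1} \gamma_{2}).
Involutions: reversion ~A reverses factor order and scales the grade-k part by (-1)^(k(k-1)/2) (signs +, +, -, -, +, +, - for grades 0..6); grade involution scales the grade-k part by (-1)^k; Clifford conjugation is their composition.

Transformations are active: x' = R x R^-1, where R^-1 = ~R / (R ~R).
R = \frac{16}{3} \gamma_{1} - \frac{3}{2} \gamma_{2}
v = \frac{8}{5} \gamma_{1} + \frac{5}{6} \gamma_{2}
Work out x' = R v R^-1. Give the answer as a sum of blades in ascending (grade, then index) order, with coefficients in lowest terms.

~R = \frac{16}{3} \gamma_{1} - \frac{3}{2} \gamma_{2}, and R ~R = \frac{943}{36}, so R^-1 = ~R / (\frac{943}{36}).
R v = \frac{587}{60} + \frac{308}{45} \gamma_{12}
Answer: \frac{2248}{943} \gamma_{1} - \frac{55273}{28290} \gamma_{2}


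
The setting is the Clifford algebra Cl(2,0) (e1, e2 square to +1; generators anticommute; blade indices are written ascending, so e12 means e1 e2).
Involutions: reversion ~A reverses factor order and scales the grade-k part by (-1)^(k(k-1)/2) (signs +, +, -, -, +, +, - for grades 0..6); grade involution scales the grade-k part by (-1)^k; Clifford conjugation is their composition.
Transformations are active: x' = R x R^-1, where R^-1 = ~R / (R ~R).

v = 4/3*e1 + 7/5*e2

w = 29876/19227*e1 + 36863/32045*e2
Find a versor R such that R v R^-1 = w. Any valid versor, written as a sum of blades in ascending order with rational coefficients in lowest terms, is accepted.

Equal squares first: v^2 = w^2 = 841/225. Then v + w = 18504/6409*e1 + 81726/32045*e2 is a versor taking v to w, provided it is invertible.
Answer: 18504/6409*e1 + 81726/32045*e2


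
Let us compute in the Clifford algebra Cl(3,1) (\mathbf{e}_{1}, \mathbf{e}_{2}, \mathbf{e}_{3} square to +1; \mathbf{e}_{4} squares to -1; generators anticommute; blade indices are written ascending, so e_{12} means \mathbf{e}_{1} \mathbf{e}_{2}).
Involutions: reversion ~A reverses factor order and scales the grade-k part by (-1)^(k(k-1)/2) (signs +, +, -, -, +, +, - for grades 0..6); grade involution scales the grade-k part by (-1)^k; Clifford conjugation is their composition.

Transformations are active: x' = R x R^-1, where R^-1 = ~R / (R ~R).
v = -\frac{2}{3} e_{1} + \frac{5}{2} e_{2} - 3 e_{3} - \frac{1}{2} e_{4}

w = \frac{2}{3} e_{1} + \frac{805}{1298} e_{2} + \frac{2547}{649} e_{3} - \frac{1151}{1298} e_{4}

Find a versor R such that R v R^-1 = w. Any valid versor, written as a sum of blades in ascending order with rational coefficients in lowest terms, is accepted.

Why this works: both vectors square to \frac{139}{9}, so q(v) = q(w) and R = v + w = \frac{2025}{649} e_{2} + \frac{600}{649} e_{3} - \frac{900}{649} e_{4} carries v to w — its own direction survives, the complement (v - w)/2 flips.
Answer: \frac{2025}{649} e_{2} + \frac{600}{649} e_{3} - \frac{900}{649} e_{4}


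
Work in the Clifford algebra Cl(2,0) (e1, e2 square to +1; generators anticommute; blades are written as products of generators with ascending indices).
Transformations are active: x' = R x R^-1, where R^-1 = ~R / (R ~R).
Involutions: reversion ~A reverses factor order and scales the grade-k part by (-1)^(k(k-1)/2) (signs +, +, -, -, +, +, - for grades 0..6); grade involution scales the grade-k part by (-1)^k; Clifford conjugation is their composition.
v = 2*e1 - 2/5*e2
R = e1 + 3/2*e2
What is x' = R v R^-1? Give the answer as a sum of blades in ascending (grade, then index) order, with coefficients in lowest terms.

~R = e1 + 3/2*e2, and R ~R = 13/4, so R^-1 = ~R / (13/4).
R v = 7/5 - 17/5*e1 e2
Answer: -74/65*e1 + 22/13*e2


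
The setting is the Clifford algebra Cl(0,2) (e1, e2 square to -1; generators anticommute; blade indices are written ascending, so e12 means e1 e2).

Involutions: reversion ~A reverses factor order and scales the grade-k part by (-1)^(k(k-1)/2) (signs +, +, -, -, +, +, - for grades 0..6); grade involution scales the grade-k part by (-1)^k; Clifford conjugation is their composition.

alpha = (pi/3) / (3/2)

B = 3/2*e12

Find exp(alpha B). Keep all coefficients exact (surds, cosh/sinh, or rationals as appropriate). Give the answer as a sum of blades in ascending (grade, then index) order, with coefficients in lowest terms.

B^2 = (3/2)^2*(e12)^2 = 9/4*(-1) = -9/4 (a basis 2-blade squares to minus the product of its generators' squares).
B^2 = -9/4 — the series telescopes trigonometrically here: l = 3/2, alpha*l = pi/3, so exp(alpha B) = cos(pi/3) + (sin(pi/3)/(3/2))*B = 1/2 + (sqrt(3)/3)*B.
Answer: 1/2 + sqrt(3)/2*e12


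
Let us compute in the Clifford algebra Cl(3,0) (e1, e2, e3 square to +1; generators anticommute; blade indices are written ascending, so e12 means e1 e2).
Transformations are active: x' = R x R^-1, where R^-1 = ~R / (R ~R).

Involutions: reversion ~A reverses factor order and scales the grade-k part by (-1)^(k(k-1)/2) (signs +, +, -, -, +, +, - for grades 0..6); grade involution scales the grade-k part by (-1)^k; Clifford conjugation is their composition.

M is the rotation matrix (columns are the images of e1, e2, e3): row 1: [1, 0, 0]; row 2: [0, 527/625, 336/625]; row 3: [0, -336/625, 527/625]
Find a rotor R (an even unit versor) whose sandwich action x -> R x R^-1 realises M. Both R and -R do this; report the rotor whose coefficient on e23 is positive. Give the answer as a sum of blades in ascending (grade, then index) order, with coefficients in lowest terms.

Method: write R = a + b12*e12 + b13*e13 + b23*e23 with a^2 + b12^2 + b13^2 + b23^2 = 1 (so R^-1 = ~R). Expanding the columns R e_j ~R gives tr M = 4a^2 - 1 and, from the antisymmetric part, M21 - M12 = -4a*b12, M13 - M31 = 4a*b13, M32 - M23 = -4a*b23.
Here tr M = 1679/625, so a^2 = (1 + tr M)/4 = 576/625 and a = ±24/25. Taking a = 24/25: M21 - M12 = 0, M13 - M31 = 0, M32 - M23 = -672/625, giving b12 = 0, b13 = 0, b23 = 7/25, i.e. R = 24/25 + 7/25*e23.
Its e23 coefficient is already positive.
Answer: 24/25 + 7/25*e23. Note: both R and -R realise this M (trace 1679/625); the covering map identifies them, and the e23-coefficient sign is the tie-breaker.


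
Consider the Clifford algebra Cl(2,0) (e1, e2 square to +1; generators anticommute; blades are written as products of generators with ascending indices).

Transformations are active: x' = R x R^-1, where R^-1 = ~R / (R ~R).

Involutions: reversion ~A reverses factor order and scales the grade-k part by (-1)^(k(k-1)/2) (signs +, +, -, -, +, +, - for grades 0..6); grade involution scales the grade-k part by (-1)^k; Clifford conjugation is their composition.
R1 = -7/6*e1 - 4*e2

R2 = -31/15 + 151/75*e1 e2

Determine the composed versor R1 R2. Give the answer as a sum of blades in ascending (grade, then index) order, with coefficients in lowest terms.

Distribute over the terms of R1 (each basis-blade product reordered to ascending indices, repeated generators contracted through their squares):
(-7/6*e1) R2 = 217/90*e1 - 1057/450*e2
(-4*e2) R2 = 604/75*e1 + 124/15*e2
Summing the partial products and collecting blades:
Answer: 4709/450*e1 + 2663/450*e2


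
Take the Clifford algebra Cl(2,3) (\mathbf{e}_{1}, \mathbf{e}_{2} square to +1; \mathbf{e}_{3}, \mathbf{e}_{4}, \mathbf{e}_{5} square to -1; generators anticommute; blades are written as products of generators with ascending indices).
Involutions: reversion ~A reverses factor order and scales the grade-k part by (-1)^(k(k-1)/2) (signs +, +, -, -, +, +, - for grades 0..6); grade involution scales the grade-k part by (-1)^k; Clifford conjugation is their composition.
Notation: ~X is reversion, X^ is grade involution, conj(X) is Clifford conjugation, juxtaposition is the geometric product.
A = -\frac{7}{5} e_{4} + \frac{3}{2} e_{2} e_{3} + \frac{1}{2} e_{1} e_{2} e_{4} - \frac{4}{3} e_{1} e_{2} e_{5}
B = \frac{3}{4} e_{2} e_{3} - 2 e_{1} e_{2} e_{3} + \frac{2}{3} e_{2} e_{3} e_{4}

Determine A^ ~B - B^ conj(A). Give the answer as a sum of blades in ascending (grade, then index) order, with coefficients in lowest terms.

first term: -\frac{9}{8} + 3 e_{1} - e_{4} - \frac{1}{3} e_{1} e_{3} + \frac{14}{15} e_{2} e_{3} - e_{3} e_{4} + \frac{8}{3} e_{3} e_{5} + \frac{3}{8} e_{1} e_{3} e_{4} - e_{1} e_{3} e_{5} - \frac{21}{20} e_{2} e_{3} e_{4} - \frac{14}{5} e_{1} e_{2} e_{3} e_{4} + \frac{8}{9} e_{1} e_{3} e_{4} e_{5}
second term: -\frac{9}{8} - 3 e_{1} + e_{4} - \frac{1}{3} e_{1} e_{3} + \frac{14}{15} e_{2} e_{3} - e_{3} e_{4} + \frac{8}{3} e_{3} e_{5} - \frac{3}{8} e_{1} e_{3} e_{4} + e_{1} e_{3} e_{5} + \frac{21}{20} e_{2} e_{3} e_{4} + \frac{14}{5} e_{1} e_{2} e_{3} e_{4} - \frac{8}{9} e_{1} e_{3} e_{4} e_{5}
Answer: 6 e_{1} - 2 e_{4} + \frac{3}{4} e_{1} e_{3} e_{4} - 2 e_{1} e_{3} e_{5} - \frac{21}{10} e_{2} e_{3} e_{4} - \frac{28}{5} e_{1} e_{2} e_{3} e_{4} + \frac{16}{9} e_{1} e_{3} e_{4} e_{5}


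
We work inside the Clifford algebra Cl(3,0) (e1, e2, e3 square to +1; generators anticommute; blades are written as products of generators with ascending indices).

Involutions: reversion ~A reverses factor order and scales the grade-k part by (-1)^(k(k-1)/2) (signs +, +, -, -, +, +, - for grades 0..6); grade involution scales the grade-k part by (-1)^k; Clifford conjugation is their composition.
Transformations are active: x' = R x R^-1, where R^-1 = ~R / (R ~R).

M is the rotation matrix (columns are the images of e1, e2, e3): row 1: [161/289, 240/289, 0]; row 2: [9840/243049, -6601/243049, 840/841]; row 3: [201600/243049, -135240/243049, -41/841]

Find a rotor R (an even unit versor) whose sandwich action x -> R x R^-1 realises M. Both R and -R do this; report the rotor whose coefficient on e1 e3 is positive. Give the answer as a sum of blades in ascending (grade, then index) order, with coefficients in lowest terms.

Method: write R = a + b12*e1 e2 + b13*e1 e3 + b23*e2 e3 with a^2 + b12^2 + b13^2 + b23^2 = 1 (so R^-1 = ~R). Expanding the columns R e_j ~R gives tr M = 4a^2 - 1 and, from the antisymmetric part, M21 - M12 = -4a*b12, M13 - M31 = 4a*b13, M32 - M23 = -4a*b23.
Here tr M = 116951/243049, so a^2 = (1 + tr M)/4 = 90000/243049 and a = ±300/493. Taking a = 300/493: M21 - M12 = -192000/243049, M13 - M31 = -201600/243049, M32 - M23 = -378000/243049, giving b12 = 160/493, b13 = -168/493, b23 = 315/493, i.e. R = 300/493 + 160/493*e1 e2 - 168/493*e1 e3 + 315/493*e2 e3.
Its e1 e3 coefficient is negative, so report the other preimage -R.
Answer: -300/493 - 160/493*e1 e2 + 168/493*e1 e3 - 315/493*e2 e3. Sheet selection: the two-to-one cover makes ±R indistinguishable at the matrix level (trace 116951/243049), so uniqueness comes from the required sign on e1 e3.


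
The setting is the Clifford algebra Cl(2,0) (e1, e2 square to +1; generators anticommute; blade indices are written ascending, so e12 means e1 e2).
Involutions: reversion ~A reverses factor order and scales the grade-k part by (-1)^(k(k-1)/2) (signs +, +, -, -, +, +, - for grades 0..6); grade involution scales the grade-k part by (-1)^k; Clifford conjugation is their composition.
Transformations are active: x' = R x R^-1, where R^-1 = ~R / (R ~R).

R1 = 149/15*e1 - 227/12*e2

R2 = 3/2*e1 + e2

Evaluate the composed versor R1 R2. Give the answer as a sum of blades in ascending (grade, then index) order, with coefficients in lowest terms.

Distribute over the terms of R1 (each basis-blade product reordered to ascending indices, repeated generators contracted through their squares):
(149/15*e1) R2 = 149/10 + 149/15*e12
(-227/12*e2) R2 = -227/12 + 227/8*e12
Summing the partial products and collecting blades:
Answer: -241/60 + 4597/120*e12


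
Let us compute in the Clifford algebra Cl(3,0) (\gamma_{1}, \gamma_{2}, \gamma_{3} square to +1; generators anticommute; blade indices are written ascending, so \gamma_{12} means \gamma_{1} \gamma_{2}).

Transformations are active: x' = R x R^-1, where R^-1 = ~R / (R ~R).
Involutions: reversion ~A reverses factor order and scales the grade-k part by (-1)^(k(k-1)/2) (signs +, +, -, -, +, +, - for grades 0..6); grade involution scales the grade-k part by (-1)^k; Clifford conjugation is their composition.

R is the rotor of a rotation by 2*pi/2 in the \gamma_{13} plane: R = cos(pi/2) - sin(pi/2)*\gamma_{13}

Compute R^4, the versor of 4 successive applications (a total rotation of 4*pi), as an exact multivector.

The rotor phase is half the rotation angle and phases add under composition, so 4 steps in the \gamma_{13} plane accumulate phase 4*(pi/2) = 2 \pi: R^4 = cos(2 \pi) - sin(2 \pi)*\gamma_{13}.
cos(2 \pi) = 1 and sin(2 \pi) = 0, so R^4 = 1. The total rotation 4*pi is 2 full turns, so every vector returns to itself, yet the rotor is +1, back on the identity sheet (an even number of 2*pi turns).
Answer: 1


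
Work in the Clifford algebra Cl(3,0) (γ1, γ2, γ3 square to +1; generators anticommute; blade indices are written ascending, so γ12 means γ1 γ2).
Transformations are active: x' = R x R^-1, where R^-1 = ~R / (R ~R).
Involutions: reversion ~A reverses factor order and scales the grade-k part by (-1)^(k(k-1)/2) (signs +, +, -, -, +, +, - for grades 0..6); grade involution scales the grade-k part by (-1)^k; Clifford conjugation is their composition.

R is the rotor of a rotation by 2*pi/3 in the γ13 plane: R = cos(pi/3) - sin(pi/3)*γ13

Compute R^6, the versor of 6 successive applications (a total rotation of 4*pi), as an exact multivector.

Rotor phase runs at HALF the rotation angle; powers of one rotor simply add phase, so after 6 steps in γ13 the phase is 6*pi/3 = 2*pi and R^6 = cos(2*pi) - sin(2*pi)*γ13.
cos(2*pi) = 1 and sin(2*pi) = 0, so R^6 = 1. The total rotation 4*pi is 2 full turns, so every vector returns to itself, yet the rotor is +1, back on the identity sheet (an even number of 2*pi turns).
Answer: 1


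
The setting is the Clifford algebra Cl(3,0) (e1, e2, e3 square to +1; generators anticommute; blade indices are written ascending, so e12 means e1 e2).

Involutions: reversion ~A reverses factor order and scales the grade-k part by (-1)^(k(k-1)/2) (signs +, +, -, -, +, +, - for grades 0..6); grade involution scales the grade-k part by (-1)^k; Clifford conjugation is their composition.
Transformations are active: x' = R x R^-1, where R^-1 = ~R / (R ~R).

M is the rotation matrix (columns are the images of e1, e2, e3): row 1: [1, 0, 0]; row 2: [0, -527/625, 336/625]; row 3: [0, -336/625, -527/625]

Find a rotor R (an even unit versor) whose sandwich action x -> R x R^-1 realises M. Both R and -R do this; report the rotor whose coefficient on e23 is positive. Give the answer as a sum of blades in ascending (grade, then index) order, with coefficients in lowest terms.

Method: write R = a + b12*e12 + b13*e13 + b23*e23 with a^2 + b12^2 + b13^2 + b23^2 = 1 (so R^-1 = ~R). Expanding the columns R e_j ~R gives tr M = 4a^2 - 1 and, from the antisymmetric part, M21 - M12 = -4a*b12, M13 - M31 = 4a*b13, M32 - M23 = -4a*b23.
Here tr M = -429/625, so a^2 = (1 + tr M)/4 = 49/625 and a = ±7/25. Taking a = 7/25: M21 - M12 = 0, M13 - M31 = 0, M32 - M23 = -672/625, giving b12 = 0, b13 = 0, b23 = 24/25, i.e. R = 7/25 + 24/25*e23.
Its e23 coefficient is already positive.
Answer: 7/25 + 24/25*e23. Recall the cover is two-to-one: with M of trace -429/625, both preimages act alike, and the stated e23 sign chooses the sheet.


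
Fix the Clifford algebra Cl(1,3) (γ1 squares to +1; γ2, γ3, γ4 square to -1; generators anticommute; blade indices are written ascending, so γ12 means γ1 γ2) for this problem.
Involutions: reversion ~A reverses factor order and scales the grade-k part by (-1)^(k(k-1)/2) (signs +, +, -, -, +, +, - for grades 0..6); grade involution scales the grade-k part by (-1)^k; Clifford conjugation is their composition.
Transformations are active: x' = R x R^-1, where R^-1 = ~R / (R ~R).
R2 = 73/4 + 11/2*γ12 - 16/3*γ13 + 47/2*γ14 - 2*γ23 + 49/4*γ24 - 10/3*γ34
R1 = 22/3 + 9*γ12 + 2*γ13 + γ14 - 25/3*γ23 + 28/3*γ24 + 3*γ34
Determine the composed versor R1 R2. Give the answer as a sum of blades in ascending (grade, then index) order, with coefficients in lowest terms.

Distribute over the grade parts of R1 (each basis-blade product reordered to ascending indices, repeated generators contracted through their squares):
<R1>_0 (= 22/3) R2 = 803/6 + 121/3*γ12 - 352/9*γ13 + 517/3*γ14 - 44/3*γ23 + 539/6*γ24 - 220/9*γ34
<R1>_2 (= 9*γ12 + 2*γ13 + γ14 - 25/3*γ23 + 28/3*γ24 + 3*γ34) R2 = -176/3 - 1643/18*γ12 - 391/6*γ13 - 50*γ14 - 2897/18*γ23 - 625/9*γ24 - 81*γ34 - 3349/18*γ1234
Summing the partial products and collecting blades:
Answer: 451/6 - 917/18*γ12 - 1877/18*γ13 + 367/3*γ14 - 3161/18*γ23 + 367/18*γ24 - 949/9*γ34 - 3349/18*γ1234


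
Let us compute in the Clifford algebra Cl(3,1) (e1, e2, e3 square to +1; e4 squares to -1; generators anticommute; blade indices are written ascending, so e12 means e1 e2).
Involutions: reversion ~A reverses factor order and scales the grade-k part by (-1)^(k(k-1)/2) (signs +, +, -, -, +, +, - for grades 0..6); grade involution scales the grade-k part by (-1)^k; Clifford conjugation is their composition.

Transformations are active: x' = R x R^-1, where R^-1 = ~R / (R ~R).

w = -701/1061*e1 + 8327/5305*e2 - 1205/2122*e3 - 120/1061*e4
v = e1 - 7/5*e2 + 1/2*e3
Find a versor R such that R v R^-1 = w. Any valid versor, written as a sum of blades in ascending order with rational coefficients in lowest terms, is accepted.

Reasoning: v^2 = w^2 = 321/100 since conjugation preserves the quadratic form; R = v + w = 360/1061*e1 + 180/1061*e2 - 72/1061*e3 - 120/1061*e4 is then valid when invertible, keeping its own part and reversing (v - w)/2.
Answer: 360/1061*e1 + 180/1061*e2 - 72/1061*e3 - 120/1061*e4


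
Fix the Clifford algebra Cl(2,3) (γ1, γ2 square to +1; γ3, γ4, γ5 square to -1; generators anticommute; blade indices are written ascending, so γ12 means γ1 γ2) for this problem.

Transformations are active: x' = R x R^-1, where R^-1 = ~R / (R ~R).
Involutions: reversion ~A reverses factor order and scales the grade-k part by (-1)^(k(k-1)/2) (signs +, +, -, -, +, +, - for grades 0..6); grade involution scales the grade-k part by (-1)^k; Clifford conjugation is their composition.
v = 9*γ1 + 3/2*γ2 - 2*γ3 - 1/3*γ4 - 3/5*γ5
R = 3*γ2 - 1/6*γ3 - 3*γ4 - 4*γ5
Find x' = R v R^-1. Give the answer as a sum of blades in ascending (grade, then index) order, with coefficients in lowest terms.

~R = 3*γ2 - 1/6*γ3 - 3*γ4 - 4*γ5, and R ~R = -577/36, so R^-1 = ~R / (-577/36).
R v = 23/30 - 27*γ12 + 3/2*γ13 + 27*γ14 + 36*γ15 - 23/4*γ23 + 7/2*γ24 + 21/5*γ25 - 107/18*γ34 - 79/10*γ35 + 7/15*γ45
Answer: -9*γ1 - 10311/5770*γ2 + 5816/2885*γ3 + 5369/8655*γ4 + 567/577*γ5


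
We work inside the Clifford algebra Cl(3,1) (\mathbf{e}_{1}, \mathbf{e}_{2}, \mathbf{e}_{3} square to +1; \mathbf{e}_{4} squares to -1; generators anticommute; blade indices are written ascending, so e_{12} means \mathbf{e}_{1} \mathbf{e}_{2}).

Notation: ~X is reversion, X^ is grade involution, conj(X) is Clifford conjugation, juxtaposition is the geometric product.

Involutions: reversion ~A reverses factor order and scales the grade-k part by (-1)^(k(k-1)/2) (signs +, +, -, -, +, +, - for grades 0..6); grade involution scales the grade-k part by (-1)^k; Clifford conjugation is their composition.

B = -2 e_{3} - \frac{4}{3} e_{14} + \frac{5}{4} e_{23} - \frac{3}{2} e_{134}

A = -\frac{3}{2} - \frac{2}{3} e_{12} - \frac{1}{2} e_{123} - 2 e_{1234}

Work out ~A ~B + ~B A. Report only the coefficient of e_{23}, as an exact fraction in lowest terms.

first term: \frac{5}{8} e_{1} + 3 e_{2} + 3 e_{3} - e_{12} - \frac{5}{6} e_{13} - \frac{9}{2} e_{14} - \frac{19}{24} e_{23} - \frac{5}{36} e_{24} - \frac{4}{3} e_{123} - 4 e_{124} - \frac{9}{4} e_{134} - \frac{1}{3} e_{234}
second term: -\frac{5}{8} e_{1} - 3 e_{2} + 3 e_{3} + e_{12} - \frac{5}{6} e_{13} - \frac{9}{2} e_{14} - \frac{19}{24} e_{23} - \frac{5}{36} e_{24} + \frac{4}{3} e_{123} + 4 e_{124} - \frac{9}{4} e_{134} - \frac{1}{3} e_{234}
Answer: -\frac{19}{12}


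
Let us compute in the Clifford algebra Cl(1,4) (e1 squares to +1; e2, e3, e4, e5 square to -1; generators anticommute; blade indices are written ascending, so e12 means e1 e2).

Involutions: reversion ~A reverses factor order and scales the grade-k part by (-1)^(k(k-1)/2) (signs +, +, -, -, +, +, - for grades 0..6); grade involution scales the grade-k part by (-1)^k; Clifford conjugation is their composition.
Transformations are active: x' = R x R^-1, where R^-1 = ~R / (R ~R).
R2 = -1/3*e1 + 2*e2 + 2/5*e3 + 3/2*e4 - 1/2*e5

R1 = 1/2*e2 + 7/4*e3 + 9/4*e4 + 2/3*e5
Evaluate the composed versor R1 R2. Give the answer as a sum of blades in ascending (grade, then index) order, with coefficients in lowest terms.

Distribute over the terms of R1 (each basis-blade product reordered to ascending indices, repeated generators contracted through their squares):
(1/2*e2) R2 = -1 + 1/6*e12 + 1/5*e23 + 3/4*e24 - 1/4*e25
(7/4*e3) R2 = -7/10 + 7/12*e13 - 7/2*e23 + 21/8*e34 - 7/8*e35
(9/4*e4) R2 = -27/8 + 3/4*e14 - 9/2*e24 - 9/10*e34 - 9/8*e45
(2/3*e5) R2 = 1/3 + 2/9*e15 - 4/3*e25 - 4/15*e35 - e45
Summing the partial products and collecting blades:
Answer: -569/120 + 1/6*e12 + 7/12*e13 + 3/4*e14 + 2/9*e15 - 33/10*e23 - 15/4*e24 - 19/12*e25 + 69/40*e34 - 137/120*e35 - 17/8*e45


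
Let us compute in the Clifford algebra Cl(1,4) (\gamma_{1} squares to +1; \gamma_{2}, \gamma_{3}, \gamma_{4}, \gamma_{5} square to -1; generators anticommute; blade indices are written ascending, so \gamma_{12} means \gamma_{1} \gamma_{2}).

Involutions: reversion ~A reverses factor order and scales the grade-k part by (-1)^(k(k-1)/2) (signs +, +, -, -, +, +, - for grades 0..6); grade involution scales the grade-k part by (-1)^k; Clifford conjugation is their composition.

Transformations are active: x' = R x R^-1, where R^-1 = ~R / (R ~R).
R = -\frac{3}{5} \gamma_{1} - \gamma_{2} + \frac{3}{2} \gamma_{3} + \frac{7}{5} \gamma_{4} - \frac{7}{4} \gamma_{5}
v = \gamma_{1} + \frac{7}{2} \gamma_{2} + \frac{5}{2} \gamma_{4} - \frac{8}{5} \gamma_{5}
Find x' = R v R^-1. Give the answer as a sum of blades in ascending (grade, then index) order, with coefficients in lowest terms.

~R = -\frac{3}{5} \gamma_{1} - \gamma_{2} + \frac{3}{2} \gamma_{3} + \frac{7}{5} \gamma_{4} - \frac{7}{4} \gamma_{5}, and R ~R = -\frac{633}{80}, so R^-1 = ~R / (-\frac{633}{80}).
R v = -\frac{17}{5} - \frac{11}{10} \gamma_{12} - \frac{3}{2} \gamma_{13} - \frac{29}{10} \gamma_{14} + \frac{271}{100} \gamma_{15} - \frac{21}{4} \gamma_{23} - \frac{37}{5} \gamma_{24} + \frac{309}{40} \gamma_{25} + \frac{15}{4} \gamma_{34} - \frac{12}{5} \gamma_{35} + \frac{427}{200} \gamma_{45}
Answer: -\frac{1599}{1055} \gamma_{1} - \frac{5519}{1266} \gamma_{2} + \frac{272}{211} \gamma_{3} - \frac{8209}{6330} \gamma_{4} + \frac{304}{3165} \gamma_{5}


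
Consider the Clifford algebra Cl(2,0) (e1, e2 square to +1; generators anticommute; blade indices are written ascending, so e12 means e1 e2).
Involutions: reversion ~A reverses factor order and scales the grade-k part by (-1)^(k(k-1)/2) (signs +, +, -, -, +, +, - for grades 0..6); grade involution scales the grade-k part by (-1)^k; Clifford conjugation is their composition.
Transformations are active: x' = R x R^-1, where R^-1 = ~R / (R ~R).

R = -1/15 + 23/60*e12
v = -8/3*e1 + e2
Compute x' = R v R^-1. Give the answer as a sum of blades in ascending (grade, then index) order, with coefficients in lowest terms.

~R = -1/15 - 23/60*e12, and R ~R = 109/720, so R^-1 = ~R / (109/720).
R v = 101/180*e1 + 43/45*e2
Answer: 1184/545*e1 - 3011/1635*e2


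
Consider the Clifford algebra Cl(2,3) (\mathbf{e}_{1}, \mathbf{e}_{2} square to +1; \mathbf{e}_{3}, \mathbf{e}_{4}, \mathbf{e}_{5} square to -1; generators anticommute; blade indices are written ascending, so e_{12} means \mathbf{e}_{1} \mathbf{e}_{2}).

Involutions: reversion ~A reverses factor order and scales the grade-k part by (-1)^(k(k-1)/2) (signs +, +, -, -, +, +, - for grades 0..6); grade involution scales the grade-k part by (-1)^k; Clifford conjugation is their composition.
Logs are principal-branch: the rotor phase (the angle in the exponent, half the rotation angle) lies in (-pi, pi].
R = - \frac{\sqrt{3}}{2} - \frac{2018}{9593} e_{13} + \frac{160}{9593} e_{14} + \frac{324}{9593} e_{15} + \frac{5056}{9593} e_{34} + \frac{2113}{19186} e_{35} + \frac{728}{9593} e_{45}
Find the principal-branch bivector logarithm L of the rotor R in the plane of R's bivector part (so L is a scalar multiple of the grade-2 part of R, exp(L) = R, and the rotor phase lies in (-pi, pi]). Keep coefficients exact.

The scalar part of R is - \frac{\sqrt{3}}{2}, which pins the rotor phase on the principal branch; dividing the bivector part by the sine of that phase recovers the unit plane, and L is the phase times that plane.
Concretely: cos(phase) = - \frac{\sqrt{3}}{2} gives phase = ±\frac{5 \pi}{6}, and since phase/sin(phase) is even the sign is immaterial: L = (phase/sin(phase)) * <R>_2 = (\frac{5 \pi}{3}) * <R>_2.
Answer: - \frac{10090 \pi}{28779} e_{13} + \frac{800 \pi}{28779} e_{14} + \frac{540 \pi}{9593} e_{15} + \frac{25280 \pi}{28779} e_{34} + \frac{10565 \pi}{57558} e_{35} + \frac{3640 \pi}{28779} e_{45}


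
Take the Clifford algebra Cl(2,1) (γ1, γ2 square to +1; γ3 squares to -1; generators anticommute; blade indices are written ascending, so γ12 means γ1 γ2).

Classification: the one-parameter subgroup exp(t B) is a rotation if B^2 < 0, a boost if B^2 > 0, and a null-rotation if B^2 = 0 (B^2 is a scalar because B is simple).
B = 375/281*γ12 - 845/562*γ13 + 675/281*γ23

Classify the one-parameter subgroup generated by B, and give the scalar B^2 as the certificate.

B^2 term by term: the squares give (375/281)^2*(γ12)^2 + (-845/562)^2*(γ13)^2 + (675/281)^2*(γ23)^2 = 140625/78961*(-1) + 714025/315844*(+1) + 455625/78961*(+1) = 25/4 (each basis 2-blade squares to minus the product of its generators' squares); cross terms between blades sharing an index anticommute and cancel. So B^2 = 25/4.
Answer: boost, certificate B^2 = 25/4. Certificate logic: 25/4 is a conjugation-invariant scalar, so its sign fixes rotation versus boost versus null-rotation outright.


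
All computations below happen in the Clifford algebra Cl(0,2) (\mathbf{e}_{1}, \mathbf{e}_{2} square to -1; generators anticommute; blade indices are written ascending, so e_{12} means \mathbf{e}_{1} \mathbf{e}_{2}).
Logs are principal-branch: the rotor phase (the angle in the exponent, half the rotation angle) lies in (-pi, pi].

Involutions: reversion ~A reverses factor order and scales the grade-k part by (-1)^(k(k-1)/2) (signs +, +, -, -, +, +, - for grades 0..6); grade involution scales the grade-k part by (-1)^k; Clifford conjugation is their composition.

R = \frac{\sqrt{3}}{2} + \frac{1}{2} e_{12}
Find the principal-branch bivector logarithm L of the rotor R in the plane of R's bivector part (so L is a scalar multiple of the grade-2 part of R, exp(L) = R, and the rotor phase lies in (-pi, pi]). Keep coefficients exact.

The scalar part of R is \frac{\sqrt{3}}{2}, which pins the rotor phase on the principal branch; dividing the bivector part by the sine of that phase recovers the unit plane, and L is the phase times that plane.
Concretely: cos(phase) = \frac{\sqrt{3}}{2} gives phase = ±\frac{\pi}{6}, and since phase/sin(phase) is even the sign is immaterial: L = (phase/sin(phase)) * <R>_2 = (\frac{\pi}{3}) * <R>_2.
Answer: \frac{\pi}{6} e_{12}


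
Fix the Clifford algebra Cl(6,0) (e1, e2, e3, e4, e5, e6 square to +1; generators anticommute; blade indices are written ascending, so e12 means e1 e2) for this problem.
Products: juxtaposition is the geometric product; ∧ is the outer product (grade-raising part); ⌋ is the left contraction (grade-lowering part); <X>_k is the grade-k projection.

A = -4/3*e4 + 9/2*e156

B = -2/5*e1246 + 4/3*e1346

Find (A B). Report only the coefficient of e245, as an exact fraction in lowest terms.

step 1: 8/15*e126 - 16/9*e136 - 9/5*e245 + 6*e345
Answer: -9/5


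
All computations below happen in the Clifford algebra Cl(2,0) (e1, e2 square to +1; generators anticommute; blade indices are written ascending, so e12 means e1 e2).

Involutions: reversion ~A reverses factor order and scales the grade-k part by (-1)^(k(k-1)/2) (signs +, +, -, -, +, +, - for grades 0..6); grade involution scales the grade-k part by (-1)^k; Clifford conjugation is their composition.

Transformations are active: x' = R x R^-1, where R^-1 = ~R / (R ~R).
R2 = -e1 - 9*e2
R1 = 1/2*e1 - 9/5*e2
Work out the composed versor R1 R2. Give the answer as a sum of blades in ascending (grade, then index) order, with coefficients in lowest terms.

Distribute over the terms of R1 (each basis-blade product reordered to ascending indices, repeated generators contracted through their squares):
(1/2*e1) R2 = -1/2 - 9/2*e12
(-9/5*e2) R2 = 81/5 - 9/5*e12
Summing the partial products and collecting blades:
Answer: 157/10 - 63/10*e12


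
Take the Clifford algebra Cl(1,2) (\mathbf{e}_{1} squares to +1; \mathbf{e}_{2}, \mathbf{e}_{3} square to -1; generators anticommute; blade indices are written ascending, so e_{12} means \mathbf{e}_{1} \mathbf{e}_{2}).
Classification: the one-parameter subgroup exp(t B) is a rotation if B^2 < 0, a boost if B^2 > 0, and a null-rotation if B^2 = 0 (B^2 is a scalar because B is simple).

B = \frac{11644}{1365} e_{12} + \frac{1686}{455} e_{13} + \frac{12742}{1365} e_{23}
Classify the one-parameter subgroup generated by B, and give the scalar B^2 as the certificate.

B^2 term by term: the squares give (\frac{11644}{1365})^2*(e_{12})^2 + (\frac{1686}{455})^2*(e_{13})^2 + (\frac{12742}{1365})^2*(e_{23})^2 = \frac{135582736}{1863225}*(+1) + \frac{2842596}{207025}*(+1) + \frac{162358564}{1863225}*(-1) = -\frac{16}{25} (each basis 2-blade squares to minus the product of its generators' squares); cross terms between blades sharing an index anticommute and cancel. So B^2 = -\frac{16}{25}.
Answer: rotation, certificate B^2 = -\frac{16}{25}. Why this suffices: the scalar -\frac{16}{25} survives any versor conjugation, so its sign alone determines the class however B is presented.


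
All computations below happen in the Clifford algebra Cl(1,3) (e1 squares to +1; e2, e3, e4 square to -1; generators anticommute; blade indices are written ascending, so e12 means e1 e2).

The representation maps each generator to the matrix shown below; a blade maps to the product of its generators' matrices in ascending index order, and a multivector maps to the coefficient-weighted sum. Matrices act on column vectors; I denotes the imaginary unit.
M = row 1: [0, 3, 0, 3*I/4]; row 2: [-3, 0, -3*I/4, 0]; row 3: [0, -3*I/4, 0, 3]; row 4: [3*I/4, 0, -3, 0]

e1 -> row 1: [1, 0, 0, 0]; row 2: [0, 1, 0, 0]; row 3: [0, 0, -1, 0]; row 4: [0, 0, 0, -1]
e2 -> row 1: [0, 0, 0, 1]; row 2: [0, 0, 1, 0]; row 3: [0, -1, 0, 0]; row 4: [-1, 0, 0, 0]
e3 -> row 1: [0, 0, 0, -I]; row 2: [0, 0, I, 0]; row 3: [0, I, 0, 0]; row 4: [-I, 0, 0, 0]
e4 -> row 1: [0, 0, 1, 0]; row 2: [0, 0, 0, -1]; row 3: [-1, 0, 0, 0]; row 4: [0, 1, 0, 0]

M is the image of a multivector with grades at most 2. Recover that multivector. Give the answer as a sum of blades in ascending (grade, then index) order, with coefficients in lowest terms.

Method: the blade images are trace-orthogonal — tr(rho(e_A) rho(e_B)^-1) = 4 if A = B and 0 otherwise — and rho(e_A)^-1 = (e_A)^2 * rho(e_A) with (e_A)^2 = +1 or -1, so the coefficient of e_A in the preimage is (e_A)^2 * tr(M rho(e_A))/4.
Nonzero projections over blades of grade <= 2: e3: (e3)^2 = -1, tr(M rho(e3)) = 3, coefficient -3/4; e24: (e24)^2 = -1, tr(M rho(e24)) = -12, coefficient 3. Every other blade of grade <= 2 projects to 0.
Answer: -3/4*e3 + 3*e24


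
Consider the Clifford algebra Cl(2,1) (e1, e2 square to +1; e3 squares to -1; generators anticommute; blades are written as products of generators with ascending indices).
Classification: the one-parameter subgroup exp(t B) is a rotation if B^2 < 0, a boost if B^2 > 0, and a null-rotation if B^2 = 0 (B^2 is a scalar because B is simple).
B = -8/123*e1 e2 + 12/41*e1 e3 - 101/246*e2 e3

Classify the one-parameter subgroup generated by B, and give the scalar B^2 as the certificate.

B^2 term by term: the squares give (-8/123)^2*(e1 e2)^2 + (12/41)^2*(e1 e3)^2 + (-101/246)^2*(e2 e3)^2 = 64/15129*(-1) + 144/1681*(+1) + 10201/60516*(+1) = 1/4 (each basis 2-blade squares to minus the product of its generators' squares); cross terms between blades sharing an index anticommute and cancel. So B^2 = 1/4.
Answer: boost, certificate B^2 = 1/4. Key observation: B^2 = 1/4 is a conjugation invariant, so its sign decides the class regardless of the surface form of B.


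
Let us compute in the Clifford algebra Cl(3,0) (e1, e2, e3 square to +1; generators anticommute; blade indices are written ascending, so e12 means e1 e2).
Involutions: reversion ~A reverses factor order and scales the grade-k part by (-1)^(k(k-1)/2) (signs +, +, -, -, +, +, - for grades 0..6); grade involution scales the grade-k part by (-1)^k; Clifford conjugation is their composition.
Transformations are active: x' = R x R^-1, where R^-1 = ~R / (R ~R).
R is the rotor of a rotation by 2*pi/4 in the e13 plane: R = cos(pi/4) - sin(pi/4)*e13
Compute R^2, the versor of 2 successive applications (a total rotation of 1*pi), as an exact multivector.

Because a rotor carries half the rotation angle, composing 2 copies of this e13-plane rotor multiplies the phase: 2*(pi/4) = pi/2, hence R^2 = cos(pi/2) - sin(pi/2)*e13.
cos(pi/2) = 0 and sin(pi/2) = 1, so R^2 = -e13. The net rotation is 1*pi; the rotor keeps the half-angle phase exactly.
Answer: -e13


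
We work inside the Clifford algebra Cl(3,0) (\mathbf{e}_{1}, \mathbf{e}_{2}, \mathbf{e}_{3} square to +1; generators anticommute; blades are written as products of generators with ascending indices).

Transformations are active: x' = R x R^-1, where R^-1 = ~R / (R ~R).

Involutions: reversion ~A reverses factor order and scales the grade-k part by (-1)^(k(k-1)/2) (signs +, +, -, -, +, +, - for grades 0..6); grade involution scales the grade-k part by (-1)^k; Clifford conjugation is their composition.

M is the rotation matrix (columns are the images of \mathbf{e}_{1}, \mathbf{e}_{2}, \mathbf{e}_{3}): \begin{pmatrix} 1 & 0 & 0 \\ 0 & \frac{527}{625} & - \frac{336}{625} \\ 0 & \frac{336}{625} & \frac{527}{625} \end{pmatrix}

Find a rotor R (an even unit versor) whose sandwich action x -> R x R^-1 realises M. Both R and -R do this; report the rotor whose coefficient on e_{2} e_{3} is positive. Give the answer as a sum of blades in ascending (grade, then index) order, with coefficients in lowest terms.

Method: write R = a + b12*e_{1} e_{2} + b13*e_{1} e_{3} + b23*e_{2} e_{3} with a^2 + b12^2 + b13^2 + b23^2 = 1 (so R^-1 = ~R). Expanding the columns R e_j ~R gives tr M = 4a^2 - 1 and, from the antisymmetric part, M21 - M12 = -4a*b12, M13 - M31 = 4a*b13, M32 - M23 = -4a*b23.
Here tr M = \frac{1679}{625}, so a^2 = (1 + tr M)/4 = \frac{576}{625} and a = ±\frac{24}{25}. Taking a = \frac{24}{25}: M21 - M12 = 0, M13 - M31 = 0, M32 - M23 = \frac{672}{625}, giving b12 = 0, b13 = 0, b23 = -\frac{7}{25}, i.e. R = \frac{24}{25} - \frac{7}{25} e_{2} e_{3}.
Its e_{2} e_{3} coefficient is negative, so report the other preimage -R.
Answer: -\frac{24}{25} + \frac{7}{25} e_{2} e_{3}. Sheet selection: the two-to-one cover makes ±R indistinguishable at the matrix level (trace \frac{1679}{625}), so uniqueness comes from the required sign on e_{2} e_{3}.


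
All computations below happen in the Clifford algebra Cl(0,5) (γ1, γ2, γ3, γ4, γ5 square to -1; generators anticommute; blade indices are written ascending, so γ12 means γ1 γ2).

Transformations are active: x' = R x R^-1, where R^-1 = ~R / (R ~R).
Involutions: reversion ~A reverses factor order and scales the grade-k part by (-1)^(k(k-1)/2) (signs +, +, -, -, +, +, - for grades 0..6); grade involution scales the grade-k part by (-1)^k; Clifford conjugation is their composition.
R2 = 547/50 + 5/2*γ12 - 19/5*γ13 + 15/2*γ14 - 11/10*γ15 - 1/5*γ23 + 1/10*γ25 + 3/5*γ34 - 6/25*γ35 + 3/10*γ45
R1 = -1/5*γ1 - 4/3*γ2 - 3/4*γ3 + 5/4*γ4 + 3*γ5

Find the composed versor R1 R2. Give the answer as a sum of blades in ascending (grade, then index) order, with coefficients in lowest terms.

Distribute over the terms of R1 (each basis-blade product reordered to ascending indices, repeated generators contracted through their squares):
(-1/5*γ1) R2 = -547/250*γ1 + 1/2*γ2 - 19/25*γ3 + 3/2*γ4 - 11/50*γ5 + 1/25*γ123 - 1/50*γ125 - 3/25*γ134 + 6/125*γ135 - 3/50*γ145
(-4/3*γ2) R2 = -10/3*γ1 - 1094/75*γ2 - 4/15*γ3 + 2/15*γ5 - 76/15*γ123 + 10*γ124 - 22/15*γ125 - 4/5*γ234 + 8/25*γ235 - 2/5*γ245
(-3/4*γ3) R2 = 57/20*γ1 + 3/20*γ2 - 1641/200*γ3 + 9/20*γ4 - 9/50*γ5 - 15/8*γ123 + 45/8*γ134 - 33/40*γ135 + 3/40*γ235 - 9/40*γ345
(5/4*γ4) R2 = 75/8*γ1 + 3/4*γ3 + 547/40*γ4 - 3/8*γ5 + 25/8*γ124 - 19/4*γ134 + 11/8*γ145 - 1/4*γ234 - 1/8*γ245 + 3/10*γ345
(3*γ5) R2 = -33/10*γ1 + 3/10*γ2 - 18/25*γ3 + 9/10*γ4 + 1641/50*γ5 + 15/2*γ125 - 57/5*γ135 + 45/2*γ145 - 3/5*γ235 + 9/5*γ345
Summing the partial products and collecting blades:
Answer: 10211/3000*γ1 - 4091/300*γ2 - 5521/600*γ3 + 661/40*γ4 + 19307/600*γ5 - 4141/600*γ123 + 105/8*γ124 + 451/75*γ125 + 151/200*γ134 - 12177/1000*γ135 + 4763/200*γ145 - 21/20*γ234 - 41/200*γ235 - 21/40*γ245 + 15/8*γ345


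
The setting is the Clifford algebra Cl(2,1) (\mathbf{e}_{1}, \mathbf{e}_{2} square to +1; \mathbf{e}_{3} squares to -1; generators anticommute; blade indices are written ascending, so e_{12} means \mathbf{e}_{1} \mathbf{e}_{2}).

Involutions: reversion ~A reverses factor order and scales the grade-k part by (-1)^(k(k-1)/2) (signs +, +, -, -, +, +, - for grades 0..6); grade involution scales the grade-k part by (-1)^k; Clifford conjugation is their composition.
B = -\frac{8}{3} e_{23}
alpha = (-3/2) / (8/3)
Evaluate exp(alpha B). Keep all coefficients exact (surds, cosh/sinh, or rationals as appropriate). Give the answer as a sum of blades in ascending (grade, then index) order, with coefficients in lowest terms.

B^2 = (-\frac{8}{3})^2*(e_{23})^2 = \frac{64}{9}*(+1) = \frac{64}{9} (a basis 2-blade squares to minus the product of its generators' squares).
B^2 = \frac{64}{9} — the positive square puts this in the hyperbolic regime; l = \frac{8}{3}, alpha*l = - \frac{3}{2}, so exp(alpha B) = cosh(- \frac{3}{2}) + (sinh(- \frac{3}{2})/(\frac{8}{3}))*B = \cosh{\left(\frac{3}{2} \right)} + (- \frac{3 \sinh{\left(\frac{3}{2} \right)}}{8})*B.
Answer: \cosh{\left(\frac{3}{2} \right)} + \sinh{\left(\frac{3}{2} \right)} e_{23}


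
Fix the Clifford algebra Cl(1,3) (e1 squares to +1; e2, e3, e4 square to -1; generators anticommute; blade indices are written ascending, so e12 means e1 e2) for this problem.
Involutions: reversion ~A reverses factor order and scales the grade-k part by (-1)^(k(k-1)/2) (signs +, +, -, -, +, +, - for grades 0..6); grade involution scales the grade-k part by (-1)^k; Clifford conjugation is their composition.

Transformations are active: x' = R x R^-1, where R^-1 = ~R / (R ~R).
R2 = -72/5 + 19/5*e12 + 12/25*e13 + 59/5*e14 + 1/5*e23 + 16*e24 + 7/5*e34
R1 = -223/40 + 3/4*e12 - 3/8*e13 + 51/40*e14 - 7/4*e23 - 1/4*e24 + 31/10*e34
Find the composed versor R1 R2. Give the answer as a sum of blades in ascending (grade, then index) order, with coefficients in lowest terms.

Distribute over the grade parts of R1 (each basis-blade product reordered to ascending indices, repeated generators contracted through their squares):
<R1>_0 (= -223/40) R2 = 2007/25 - 4237/200*e12 - 669/250*e13 - 13157/200*e14 - 223/200*e23 - 446/5*e24 - 1561/200*e34
<R1>_2 (= 3/4*e12 - 3/8*e13 + 51/40*e14 - 7/4*e23 - 1/4*e24 + 31/10*e34) R2 = 709/40 + 2663/200*e12 - 7239/200*e13 - 29297/1000*e14 - 5307/200*e23 + 533/200*e24 - 67553/1000*e34 - 289/200*e1234
Summing the partial products and collecting blades:
Answer: 19601/200 - 787/100*e12 - 38871/1000*e13 - 47541/500*e14 - 553/20*e23 - 17307/200*e24 - 37679/500*e34 - 289/200*e1234
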